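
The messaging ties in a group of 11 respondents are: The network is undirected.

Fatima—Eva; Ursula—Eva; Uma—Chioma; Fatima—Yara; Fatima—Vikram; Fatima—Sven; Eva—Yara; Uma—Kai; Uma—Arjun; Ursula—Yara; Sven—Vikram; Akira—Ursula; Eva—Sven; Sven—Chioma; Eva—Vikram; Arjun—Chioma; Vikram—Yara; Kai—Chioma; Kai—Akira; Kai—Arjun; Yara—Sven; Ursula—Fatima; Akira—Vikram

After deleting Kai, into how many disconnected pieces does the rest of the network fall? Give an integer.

1

Kai's neighbors (Akira, Arjun, Chioma, and Uma) remain reachable from one another through other ties, so the rest of the network stays in one piece.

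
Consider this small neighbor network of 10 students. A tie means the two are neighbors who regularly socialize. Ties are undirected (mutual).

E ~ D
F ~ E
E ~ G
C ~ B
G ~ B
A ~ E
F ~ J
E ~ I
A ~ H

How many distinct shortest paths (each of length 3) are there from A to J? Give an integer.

The shortest distance is 3, and the only length-3 path is A–E–F–J. So there is exactly 1 shortest path.

1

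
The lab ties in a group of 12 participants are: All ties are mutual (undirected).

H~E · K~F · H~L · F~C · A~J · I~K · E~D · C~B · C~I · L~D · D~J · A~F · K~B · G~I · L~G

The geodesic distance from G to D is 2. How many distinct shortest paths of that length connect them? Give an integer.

1

The shortest distance is 2, and the only length-2 path is G–L–D. So there is exactly 1 shortest path.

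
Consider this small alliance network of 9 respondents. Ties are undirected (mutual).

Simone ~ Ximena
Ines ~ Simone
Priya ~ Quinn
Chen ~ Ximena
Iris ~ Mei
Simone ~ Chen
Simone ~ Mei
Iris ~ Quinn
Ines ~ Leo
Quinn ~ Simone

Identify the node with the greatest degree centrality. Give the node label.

Degrees — Chen:2, Ines:2, Iris:2, Leo:1, Mei:2, Priya:1, Quinn:3, Simone:5, Ximena:2.
The maximum is 5, attained only by Simone.

Simone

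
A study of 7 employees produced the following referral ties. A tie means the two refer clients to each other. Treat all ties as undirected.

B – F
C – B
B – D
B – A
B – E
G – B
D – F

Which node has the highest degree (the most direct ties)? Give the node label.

B

Degrees — A:1, B:6, C:1, D:2, E:1, F:2, G:1.
The maximum is 6, attained only by B.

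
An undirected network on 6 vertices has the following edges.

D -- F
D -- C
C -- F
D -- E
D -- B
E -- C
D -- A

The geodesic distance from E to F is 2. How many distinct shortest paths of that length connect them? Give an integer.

2

The shortest distance is 2. The length-2 paths are: E–D–F; E–C–F.
That gives 2 distinct shortest paths.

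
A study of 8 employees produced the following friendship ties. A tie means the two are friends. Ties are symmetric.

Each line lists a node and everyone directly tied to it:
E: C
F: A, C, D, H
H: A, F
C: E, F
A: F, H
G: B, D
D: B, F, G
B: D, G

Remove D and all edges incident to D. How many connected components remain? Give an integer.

2

Without D, the remaining ties split the others into: {B, G}; {A, C, E, F, H}.
That's 2 separate components.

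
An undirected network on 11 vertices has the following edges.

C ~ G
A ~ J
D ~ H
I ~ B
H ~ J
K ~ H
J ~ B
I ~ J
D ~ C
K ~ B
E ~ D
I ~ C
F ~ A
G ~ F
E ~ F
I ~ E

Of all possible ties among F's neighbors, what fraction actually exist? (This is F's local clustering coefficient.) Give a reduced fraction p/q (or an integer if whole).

0

F's neighbors: A, E, and G (k = 3).
Possible neighbor pairs: C(3,2) = 3. Edges among them: none → e = 0.
Clustering(F) = 0/3 = 0.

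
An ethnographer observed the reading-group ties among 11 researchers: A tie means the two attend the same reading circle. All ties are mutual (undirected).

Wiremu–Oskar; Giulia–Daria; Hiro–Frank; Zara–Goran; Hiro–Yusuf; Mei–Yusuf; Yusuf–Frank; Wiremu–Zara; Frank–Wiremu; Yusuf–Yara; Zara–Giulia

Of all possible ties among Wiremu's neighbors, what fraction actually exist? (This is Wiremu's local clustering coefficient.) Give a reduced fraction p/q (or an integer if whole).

Wiremu's neighbors: Frank, Oskar, and Zara (k = 3).
Possible neighbor pairs: C(3,2) = 3. Edges among them: none → e = 0.
Clustering(Wiremu) = 0/3 = 0.

0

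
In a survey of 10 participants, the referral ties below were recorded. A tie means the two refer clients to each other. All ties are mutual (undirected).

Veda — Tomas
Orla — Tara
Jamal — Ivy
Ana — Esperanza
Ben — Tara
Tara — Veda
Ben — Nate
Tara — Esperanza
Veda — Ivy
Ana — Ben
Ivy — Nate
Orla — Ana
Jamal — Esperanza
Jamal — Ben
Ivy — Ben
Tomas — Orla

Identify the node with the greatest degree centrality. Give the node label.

Ben

Degrees — Ana:3, Ben:5, Esperanza:3, Ivy:4, Jamal:3, Nate:2, Orla:3, Tara:4, Tomas:2, Veda:3.
The maximum is 5, attained only by Ben.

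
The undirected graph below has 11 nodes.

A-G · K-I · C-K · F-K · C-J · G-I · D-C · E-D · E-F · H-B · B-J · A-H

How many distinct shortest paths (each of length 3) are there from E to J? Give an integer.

The shortest distance is 3, and the only length-3 path is E–D–C–J. So there is exactly 1 shortest path.

1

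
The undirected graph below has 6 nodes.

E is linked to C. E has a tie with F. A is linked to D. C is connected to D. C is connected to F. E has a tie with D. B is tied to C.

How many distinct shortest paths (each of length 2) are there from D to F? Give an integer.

The shortest distance is 2. The length-2 paths are: D–E–F; D–C–F.
That gives 2 distinct shortest paths.

2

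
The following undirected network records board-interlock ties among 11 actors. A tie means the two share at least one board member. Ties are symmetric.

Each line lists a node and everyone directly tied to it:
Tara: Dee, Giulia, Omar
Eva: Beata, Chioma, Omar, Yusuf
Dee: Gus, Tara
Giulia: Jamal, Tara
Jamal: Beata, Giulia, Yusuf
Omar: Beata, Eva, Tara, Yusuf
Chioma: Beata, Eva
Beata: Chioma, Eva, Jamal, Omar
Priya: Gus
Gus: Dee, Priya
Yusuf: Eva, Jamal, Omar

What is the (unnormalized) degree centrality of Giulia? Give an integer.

Giulia is directly tied to Jamal and Tara. That is 2 neighbors, so the degree of Giulia is 2.

2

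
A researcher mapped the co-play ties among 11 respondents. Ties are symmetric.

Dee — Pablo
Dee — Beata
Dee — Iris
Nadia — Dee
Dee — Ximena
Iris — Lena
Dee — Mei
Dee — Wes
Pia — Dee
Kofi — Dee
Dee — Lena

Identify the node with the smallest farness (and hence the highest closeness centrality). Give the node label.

Farness (sum of distances to all others) for each node — Beata:19, Dee:10, Iris:18, Kofi:19, Lena:18, Mei:19, Nadia:19, Pablo:19, Pia:19, Wes:19, Ximena:19.
The smallest farness is 10, for Dee, so Dee has the highest closeness.

Dee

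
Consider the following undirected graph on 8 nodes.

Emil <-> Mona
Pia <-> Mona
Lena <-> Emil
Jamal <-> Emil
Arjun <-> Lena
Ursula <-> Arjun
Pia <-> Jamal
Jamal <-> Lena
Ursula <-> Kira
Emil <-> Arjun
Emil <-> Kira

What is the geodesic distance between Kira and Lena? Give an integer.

2

One shortest route is Kira – Emil – Lena, which uses 2 edges, and Kira and Lena are not directly tied, so nothing shorter exists. So d(Kira,Lena) = 2.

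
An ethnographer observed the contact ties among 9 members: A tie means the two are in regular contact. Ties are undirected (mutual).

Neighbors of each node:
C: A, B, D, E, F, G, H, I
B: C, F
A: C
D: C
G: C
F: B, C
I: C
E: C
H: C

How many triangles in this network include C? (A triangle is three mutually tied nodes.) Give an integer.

C's neighbors: A, B, D, E, F, G, H, and I.
Neighbor pairs that are themselves tied: C–B–F. Each forms one triangle with C, for 1 in total.

1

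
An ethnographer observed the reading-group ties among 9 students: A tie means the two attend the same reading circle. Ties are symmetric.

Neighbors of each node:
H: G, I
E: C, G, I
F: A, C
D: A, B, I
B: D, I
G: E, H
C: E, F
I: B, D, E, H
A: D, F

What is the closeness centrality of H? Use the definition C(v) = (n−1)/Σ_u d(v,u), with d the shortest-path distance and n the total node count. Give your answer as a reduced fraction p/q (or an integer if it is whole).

4/9

Distances from H: A:3, B:2, C:3, D:2, E:2, F:4, G:1, I:1. Sum = 18.
n = 9, so closeness = 8/18 = 4/9.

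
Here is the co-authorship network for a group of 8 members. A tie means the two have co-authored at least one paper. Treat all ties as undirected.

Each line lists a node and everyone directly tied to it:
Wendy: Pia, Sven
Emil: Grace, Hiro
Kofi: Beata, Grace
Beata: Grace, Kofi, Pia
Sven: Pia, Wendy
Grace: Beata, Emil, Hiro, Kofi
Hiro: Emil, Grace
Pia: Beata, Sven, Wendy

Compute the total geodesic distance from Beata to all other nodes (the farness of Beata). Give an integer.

11

Distances from Beata: Emil:2, Grace:1, Hiro:2, Kofi:1, Pia:1, Sven:2, Wendy:2.
Sum = 2 + 1 + 2 + 1 + 1 + 2 + 2 = 11.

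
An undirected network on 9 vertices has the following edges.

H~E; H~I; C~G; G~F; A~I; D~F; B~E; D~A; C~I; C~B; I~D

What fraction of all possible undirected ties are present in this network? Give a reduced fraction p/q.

11/36

There are 11 edges and 9 nodes, so the maximum possible is C(9,2) = 36.
Density = 11/36.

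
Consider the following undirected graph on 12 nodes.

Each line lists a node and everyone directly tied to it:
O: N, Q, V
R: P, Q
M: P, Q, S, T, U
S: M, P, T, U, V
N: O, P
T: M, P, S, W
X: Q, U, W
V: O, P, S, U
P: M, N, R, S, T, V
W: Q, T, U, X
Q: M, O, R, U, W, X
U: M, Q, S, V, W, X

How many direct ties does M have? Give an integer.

M is directly tied to P, Q, S, T, and U. That is 5 neighbors, so the degree of M is 5.

5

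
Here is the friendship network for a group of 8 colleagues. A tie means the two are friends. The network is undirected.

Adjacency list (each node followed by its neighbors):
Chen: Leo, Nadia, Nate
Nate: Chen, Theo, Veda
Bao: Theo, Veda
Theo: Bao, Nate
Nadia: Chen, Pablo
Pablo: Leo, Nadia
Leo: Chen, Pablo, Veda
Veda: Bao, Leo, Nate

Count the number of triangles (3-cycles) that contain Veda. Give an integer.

Veda's neighbors are Bao, Leo, and Nate, but none of them are tied to each other, so no triangle contains Veda.

0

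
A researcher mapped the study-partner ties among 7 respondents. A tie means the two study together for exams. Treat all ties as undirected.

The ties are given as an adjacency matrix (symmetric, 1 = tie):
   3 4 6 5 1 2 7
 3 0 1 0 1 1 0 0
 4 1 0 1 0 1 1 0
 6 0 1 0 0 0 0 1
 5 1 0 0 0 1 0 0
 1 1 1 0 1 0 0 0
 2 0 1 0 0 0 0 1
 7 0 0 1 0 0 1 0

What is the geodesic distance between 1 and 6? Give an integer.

2

One shortest route is 1 – 4 – 6, which uses 2 edges, and 1 and 6 are not directly tied, so nothing shorter exists. So d(1,6) = 2.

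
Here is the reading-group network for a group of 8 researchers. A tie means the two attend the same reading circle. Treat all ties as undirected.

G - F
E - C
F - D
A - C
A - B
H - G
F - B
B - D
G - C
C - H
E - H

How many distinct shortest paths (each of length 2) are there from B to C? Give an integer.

1

The shortest distance is 2, and the only length-2 path is B–A–C. So there is exactly 1 shortest path.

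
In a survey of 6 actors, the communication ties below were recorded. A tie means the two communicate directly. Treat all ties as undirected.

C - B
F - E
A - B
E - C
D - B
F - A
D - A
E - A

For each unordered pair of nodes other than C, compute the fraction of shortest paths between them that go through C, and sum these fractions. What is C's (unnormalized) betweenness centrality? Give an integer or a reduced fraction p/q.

1/2

Pairs whose geodesics pass through C — E–B: 1/2.
All other pairs contribute 0.
Summing the contributions gives betweenness(C) = 1/2.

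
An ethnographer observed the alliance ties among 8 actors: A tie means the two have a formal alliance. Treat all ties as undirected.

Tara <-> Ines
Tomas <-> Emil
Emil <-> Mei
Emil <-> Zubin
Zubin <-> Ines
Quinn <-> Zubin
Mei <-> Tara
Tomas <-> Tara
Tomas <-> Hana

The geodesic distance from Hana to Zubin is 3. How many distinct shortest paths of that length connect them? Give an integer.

The shortest distance is 3, and the only length-3 path is Hana–Tomas–Emil–Zubin. So there is exactly 1 shortest path.

1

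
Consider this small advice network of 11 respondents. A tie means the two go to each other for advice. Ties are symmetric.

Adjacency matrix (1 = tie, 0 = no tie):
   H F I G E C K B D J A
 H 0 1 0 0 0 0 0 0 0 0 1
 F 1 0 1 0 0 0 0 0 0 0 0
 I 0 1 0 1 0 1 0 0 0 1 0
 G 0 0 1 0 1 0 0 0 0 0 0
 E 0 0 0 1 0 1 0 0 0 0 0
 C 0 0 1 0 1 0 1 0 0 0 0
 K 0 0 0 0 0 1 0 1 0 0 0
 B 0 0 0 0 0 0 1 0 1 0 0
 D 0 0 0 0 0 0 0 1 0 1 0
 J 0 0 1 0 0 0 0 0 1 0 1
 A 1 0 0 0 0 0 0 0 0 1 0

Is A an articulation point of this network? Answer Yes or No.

Even without A, every remaining node can still reach every other (the residual graph is connected), so A is not a cut vertex.

No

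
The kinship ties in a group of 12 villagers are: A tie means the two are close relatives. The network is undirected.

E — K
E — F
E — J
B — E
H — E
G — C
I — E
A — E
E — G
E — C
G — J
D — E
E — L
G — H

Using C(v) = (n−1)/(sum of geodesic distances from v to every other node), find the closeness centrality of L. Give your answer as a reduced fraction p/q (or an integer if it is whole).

11/21

Distances from L: A:2, B:2, C:2, D:2, E:1, F:2, G:2, H:2, I:2, J:2, K:2. Sum = 21.
n = 12, so closeness = 11/21.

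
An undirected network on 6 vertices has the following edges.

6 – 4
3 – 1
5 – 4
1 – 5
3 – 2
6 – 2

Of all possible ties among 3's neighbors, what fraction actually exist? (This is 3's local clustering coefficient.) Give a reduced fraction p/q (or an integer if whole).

3's neighbors: 1 and 2 (k = 2).
Possible neighbor pairs: C(2,2) = 1. Edges among them: none → e = 0.
Clustering(3) = 0/1.

0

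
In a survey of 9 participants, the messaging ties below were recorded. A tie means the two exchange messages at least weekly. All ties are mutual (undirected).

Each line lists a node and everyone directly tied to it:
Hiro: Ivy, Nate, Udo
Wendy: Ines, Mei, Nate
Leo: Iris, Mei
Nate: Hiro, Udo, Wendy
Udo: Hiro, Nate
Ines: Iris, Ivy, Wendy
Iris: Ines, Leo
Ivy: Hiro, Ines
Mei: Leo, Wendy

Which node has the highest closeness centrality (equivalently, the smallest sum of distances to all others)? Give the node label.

Wendy

Farness (sum of distances to all others) for each node — Hiro:17, Ines:14, Iris:18, Ivy:16, Leo:20, Mei:17, Nate:15, Udo:20, Wendy:13.
The smallest farness is 13, for Wendy, so Wendy has the highest closeness.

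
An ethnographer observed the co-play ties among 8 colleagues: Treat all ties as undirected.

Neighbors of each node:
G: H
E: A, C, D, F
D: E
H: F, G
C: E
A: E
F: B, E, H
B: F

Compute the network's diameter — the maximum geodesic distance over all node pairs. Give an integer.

Eccentricity of each node (its greatest distance to any other): A:4, B:3, C:4, D:4, E:3, F:2, G:4, H:3.
The maximum eccentricity is 4, realized for instance by the pair A–G via A – E – F – H – G. So the diameter is 4.

4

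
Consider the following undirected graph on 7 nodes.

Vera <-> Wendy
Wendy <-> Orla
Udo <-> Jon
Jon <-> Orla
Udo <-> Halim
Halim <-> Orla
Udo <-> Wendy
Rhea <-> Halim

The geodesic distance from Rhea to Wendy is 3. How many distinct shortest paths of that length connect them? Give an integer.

2

The shortest distance is 3. The length-3 paths are: Rhea–Halim–Udo–Wendy; Rhea–Halim–Orla–Wendy.
That gives 2 distinct shortest paths.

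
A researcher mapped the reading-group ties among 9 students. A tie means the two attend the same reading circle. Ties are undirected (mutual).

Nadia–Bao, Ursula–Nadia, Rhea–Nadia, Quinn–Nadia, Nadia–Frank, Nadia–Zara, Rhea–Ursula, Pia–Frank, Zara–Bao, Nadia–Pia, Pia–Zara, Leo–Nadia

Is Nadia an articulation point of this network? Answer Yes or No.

Yes

Removing Nadia leaves {Rhea and Ursula} with no path to {Bao, Frank, Pia, and Zara}, so the network splits into 4 components. Nadia is a cut vertex.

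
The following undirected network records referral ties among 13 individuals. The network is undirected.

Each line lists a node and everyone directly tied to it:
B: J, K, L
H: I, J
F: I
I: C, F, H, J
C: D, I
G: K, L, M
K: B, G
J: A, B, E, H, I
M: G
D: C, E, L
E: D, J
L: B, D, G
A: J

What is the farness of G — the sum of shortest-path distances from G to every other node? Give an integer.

33

Distances from G: A:4, B:2, C:3, D:2, E:3, F:5, H:4, I:4, J:3, K:1, L:1, M:1.
Sum = 4 + 2 + 3 + 2 + 3 + 5 + 4 + 4 + 3 + 1 + 1 + 1 = 33.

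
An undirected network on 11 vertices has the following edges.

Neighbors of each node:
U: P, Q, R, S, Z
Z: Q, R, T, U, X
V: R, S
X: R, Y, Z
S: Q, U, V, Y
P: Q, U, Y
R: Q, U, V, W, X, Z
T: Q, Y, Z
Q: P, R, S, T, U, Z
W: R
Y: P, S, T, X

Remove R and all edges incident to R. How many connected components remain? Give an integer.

Without R, the remaining ties split the others into: {P, Q, S, T, U, V, X, Y, Z}; {W}.
That's 2 separate components.

2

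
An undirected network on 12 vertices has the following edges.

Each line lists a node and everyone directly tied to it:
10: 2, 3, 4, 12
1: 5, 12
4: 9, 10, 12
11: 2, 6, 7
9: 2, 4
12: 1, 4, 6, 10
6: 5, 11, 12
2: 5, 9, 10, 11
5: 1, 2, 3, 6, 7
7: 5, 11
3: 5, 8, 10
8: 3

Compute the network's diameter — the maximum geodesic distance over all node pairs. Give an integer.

Eccentricity of each node (its greatest distance to any other): 1:3, 2:3, 3:3, 4:4, 5:3, 6:3, 7:4, 8:4, 9:4, 10:3, 11:4, 12:3.
The maximum eccentricity is 4, realized for instance by the pair 4–7 via 4 – 10 – 2 – 11 – 7. So the diameter is 4.

4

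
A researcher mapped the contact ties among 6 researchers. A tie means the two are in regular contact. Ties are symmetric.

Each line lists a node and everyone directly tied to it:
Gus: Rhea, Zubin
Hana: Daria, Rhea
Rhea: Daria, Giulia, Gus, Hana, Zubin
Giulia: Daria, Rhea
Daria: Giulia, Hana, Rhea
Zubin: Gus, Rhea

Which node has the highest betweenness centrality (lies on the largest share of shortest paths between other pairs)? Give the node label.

Rhea

Unnormalized betweenness of each node: Daria:1/2, Giulia:0, Gus:0, Hana:0, Rhea:13/2, Zubin:0.
Rhea has the largest value, 13/2, making it the main broker — the node through which the most shortest paths run.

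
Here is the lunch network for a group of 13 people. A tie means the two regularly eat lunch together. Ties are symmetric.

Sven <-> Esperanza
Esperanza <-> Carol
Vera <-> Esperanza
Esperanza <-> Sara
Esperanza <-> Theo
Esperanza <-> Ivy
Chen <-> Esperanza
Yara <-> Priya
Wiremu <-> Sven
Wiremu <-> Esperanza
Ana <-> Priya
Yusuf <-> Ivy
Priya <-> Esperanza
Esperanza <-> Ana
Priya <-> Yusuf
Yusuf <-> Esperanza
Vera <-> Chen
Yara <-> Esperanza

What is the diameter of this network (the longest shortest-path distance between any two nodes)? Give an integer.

2

Eccentricity of each node (its greatest distance to any other): Ana:2, Carol:2, Chen:2, Esperanza:1, Ivy:2, Priya:2, Sara:2, Sven:2, Theo:2, Vera:2, Wiremu:2, Yara:2, Yusuf:2.
The maximum eccentricity is 2, realized for instance by the pair Ana–Chen via Ana – Esperanza – Chen. So the diameter is 2.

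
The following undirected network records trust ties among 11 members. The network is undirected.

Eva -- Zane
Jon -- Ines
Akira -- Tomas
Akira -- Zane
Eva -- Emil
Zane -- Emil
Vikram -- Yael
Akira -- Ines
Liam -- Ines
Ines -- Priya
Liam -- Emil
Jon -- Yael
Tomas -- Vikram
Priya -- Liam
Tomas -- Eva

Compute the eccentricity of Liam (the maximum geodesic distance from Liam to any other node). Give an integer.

4

Distances from Liam: Akira:2, Emil:1, Eva:2, Ines:1, Jon:2, Priya:1, Tomas:3, Vikram:4, Yael:3, Zane:2.
The largest is 4 (to Vikram), so the eccentricity of Liam is 4.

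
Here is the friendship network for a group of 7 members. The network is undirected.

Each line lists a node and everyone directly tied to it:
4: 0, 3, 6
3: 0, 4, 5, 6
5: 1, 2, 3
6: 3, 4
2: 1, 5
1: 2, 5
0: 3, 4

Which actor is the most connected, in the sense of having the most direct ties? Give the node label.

Degrees — 0:2, 1:2, 2:2, 3:4, 4:3, 5:3, 6:2.
The maximum is 4, attained only by 3.

3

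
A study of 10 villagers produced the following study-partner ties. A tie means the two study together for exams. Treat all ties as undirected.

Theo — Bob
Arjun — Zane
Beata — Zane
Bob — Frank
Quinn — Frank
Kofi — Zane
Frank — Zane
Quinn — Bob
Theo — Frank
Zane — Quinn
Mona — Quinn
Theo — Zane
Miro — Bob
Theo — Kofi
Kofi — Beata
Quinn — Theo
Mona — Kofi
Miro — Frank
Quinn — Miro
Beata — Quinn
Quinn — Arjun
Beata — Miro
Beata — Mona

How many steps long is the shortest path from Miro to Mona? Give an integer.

2

One shortest route is Miro – Quinn – Mona, which uses 2 edges, and Miro and Mona are not directly tied, so nothing shorter exists. So d(Miro,Mona) = 2.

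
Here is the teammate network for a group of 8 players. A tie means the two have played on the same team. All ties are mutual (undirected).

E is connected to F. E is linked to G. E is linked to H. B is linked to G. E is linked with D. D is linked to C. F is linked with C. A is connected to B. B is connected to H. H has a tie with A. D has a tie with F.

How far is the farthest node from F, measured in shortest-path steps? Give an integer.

3

Distances from F: A:3, B:3, C:1, D:1, E:1, G:2, H:2.
The largest is 3 (to B and A), so the eccentricity of F is 3.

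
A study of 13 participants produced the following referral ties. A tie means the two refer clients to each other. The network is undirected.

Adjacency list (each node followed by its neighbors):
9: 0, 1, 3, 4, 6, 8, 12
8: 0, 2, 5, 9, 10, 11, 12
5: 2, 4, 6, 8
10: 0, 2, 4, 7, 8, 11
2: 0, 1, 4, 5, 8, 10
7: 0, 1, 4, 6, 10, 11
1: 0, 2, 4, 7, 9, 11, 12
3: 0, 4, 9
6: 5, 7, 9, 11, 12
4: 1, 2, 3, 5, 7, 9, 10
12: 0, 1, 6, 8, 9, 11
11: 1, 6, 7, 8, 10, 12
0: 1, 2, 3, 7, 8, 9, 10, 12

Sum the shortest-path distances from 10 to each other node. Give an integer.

18

Distances from 10: 0:1, 1:2, 2:1, 3:2, 4:1, 5:2, 6:2, 7:1, 8:1, 9:2, 11:1, 12:2.
Sum = 1 + 2 + 1 + 2 + 1 + 2 + 2 + 1 + 1 + 2 + 1 + 2 = 18.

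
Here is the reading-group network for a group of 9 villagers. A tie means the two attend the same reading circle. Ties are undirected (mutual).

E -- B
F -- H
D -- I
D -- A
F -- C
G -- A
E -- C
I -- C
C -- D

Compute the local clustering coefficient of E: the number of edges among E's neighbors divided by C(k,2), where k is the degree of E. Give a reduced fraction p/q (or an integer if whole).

E's neighbors: B and C (k = 2).
Possible neighbor pairs: C(2,2) = 1. Edges among them: none → e = 0.
Clustering(E) = 0/1.

0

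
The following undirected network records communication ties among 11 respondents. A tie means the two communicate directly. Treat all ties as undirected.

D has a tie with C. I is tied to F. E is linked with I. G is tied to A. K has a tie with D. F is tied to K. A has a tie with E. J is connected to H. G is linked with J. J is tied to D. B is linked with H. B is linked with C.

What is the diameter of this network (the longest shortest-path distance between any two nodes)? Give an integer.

Eccentricity of each node (its greatest distance to any other): A:4, B:5, C:5, D:4, E:5, F:4, G:4, H:5, I:5, J:4, K:4.
The maximum eccentricity is 5, realized for instance by the pair B–E via B – H – J – G – A – E. So the diameter is 5.

5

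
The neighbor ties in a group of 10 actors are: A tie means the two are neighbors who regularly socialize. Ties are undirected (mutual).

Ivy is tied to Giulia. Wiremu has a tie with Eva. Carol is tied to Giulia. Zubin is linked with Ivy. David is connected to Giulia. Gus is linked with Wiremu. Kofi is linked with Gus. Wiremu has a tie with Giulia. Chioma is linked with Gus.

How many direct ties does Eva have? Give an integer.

1

Eva is directly tied to Wiremu. That is 1 neighbor, so the degree of Eva is 1.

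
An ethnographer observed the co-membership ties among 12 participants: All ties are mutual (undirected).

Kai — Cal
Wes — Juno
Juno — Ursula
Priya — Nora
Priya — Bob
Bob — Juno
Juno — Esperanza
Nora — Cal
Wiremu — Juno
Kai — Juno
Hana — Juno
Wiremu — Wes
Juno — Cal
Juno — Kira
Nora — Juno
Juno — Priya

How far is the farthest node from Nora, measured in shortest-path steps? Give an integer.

Distances from Nora: Bob:2, Cal:1, Esperanza:2, Hana:2, Juno:1, Kai:2, Kira:2, Priya:1, Ursula:2, Wes:2, Wiremu:2.
The largest is 2 (to Ursula, Hana, Wiremu, Wes, Kira, Esperanza, Kai, and Bob), so the eccentricity of Nora is 2.

2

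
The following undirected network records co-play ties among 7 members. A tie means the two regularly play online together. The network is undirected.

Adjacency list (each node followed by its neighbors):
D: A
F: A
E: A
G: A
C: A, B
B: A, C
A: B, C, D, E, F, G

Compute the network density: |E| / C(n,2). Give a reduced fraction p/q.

There are 7 edges and 7 nodes, so the maximum possible is C(7,2) = 21.
Density = 7/21 = 1/3.

1/3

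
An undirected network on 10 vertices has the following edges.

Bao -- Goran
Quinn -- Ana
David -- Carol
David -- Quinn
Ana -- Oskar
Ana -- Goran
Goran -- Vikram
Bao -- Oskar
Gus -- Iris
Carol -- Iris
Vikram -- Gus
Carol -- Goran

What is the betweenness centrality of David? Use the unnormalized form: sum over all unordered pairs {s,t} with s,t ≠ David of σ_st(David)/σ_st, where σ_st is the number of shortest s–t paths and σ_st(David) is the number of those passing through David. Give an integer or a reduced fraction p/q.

Pairs whose geodesics pass through David — Gus–Quinn: 1/2; Iris–Quinn: 1; Carol–Quinn: 1.
All other pairs contribute 0.
Summing the contributions gives betweenness(David) = 5/2.

5/2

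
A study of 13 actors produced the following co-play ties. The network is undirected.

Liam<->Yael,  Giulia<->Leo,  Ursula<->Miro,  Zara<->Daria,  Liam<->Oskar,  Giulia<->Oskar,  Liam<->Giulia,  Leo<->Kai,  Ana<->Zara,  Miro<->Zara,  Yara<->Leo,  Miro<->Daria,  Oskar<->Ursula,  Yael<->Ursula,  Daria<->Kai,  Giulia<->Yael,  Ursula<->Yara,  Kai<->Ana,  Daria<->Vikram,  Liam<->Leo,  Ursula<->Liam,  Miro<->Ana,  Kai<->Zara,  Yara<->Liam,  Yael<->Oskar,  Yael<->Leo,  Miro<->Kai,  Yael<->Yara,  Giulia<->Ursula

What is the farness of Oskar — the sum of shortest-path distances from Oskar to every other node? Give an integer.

Distances from Oskar: Ana:3, Daria:3, Giulia:1, Kai:3, Leo:2, Liam:1, Miro:2, Ursula:1, Vikram:4, Yael:1, Yara:2, Zara:3.
Sum = 3 + 3 + 1 + 3 + 2 + 1 + 2 + 1 + 4 + 1 + 2 + 3 = 26.

26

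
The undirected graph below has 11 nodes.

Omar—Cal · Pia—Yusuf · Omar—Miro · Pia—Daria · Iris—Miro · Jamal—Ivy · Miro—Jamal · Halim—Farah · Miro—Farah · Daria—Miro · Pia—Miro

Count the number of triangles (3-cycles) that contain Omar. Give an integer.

Omar's neighbors are Cal and Miro, but none of them are tied to each other, so no triangle contains Omar.

0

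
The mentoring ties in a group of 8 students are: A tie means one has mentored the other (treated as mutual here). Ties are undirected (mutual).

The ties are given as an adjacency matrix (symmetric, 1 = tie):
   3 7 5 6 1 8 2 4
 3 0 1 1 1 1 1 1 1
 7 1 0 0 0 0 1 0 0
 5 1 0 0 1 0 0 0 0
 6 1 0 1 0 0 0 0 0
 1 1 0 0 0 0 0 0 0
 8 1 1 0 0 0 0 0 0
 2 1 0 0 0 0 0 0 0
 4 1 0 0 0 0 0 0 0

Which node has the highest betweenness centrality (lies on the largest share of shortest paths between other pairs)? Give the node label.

3

Unnormalized betweenness of each node: 1:0, 2:0, 3:19, 4:0, 5:0, 6:0, 7:0, 8:0.
3 has the largest value, 19, making it the main broker — the node through which the most shortest paths run.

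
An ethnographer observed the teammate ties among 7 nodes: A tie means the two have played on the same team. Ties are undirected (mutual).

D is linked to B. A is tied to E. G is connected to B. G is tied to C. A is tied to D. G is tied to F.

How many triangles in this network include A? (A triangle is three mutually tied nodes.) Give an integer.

0

A's neighbors are D and E, but none of them are tied to each other, so no triangle contains A.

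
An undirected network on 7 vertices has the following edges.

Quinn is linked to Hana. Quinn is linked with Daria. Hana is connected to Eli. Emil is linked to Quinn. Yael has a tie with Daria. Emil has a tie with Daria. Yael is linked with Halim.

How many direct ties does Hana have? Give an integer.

2

Hana is directly tied to Eli and Quinn. That is 2 neighbors, so the degree of Hana is 2.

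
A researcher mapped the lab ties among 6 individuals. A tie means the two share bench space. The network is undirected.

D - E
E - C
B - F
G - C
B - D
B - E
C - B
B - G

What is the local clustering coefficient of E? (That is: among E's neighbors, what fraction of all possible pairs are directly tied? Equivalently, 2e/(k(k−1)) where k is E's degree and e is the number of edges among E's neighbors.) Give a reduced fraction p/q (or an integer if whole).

E's neighbors: B, C, and D (k = 3).
Possible neighbor pairs: C(3,2) = 3. Edges among them: B–C, B–D → e = 2.
Clustering(E) = 2/3.

2/3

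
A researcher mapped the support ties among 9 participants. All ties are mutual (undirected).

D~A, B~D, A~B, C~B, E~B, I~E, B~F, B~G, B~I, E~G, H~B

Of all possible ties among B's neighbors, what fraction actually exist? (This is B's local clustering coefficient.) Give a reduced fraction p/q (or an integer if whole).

3/28

B's neighbors: A, C, D, E, F, G, H, and I (k = 8).
Possible neighbor pairs: C(8,2) = 28. Edges among them: A–D, E–G, E–I → e = 3.
Clustering(B) = 3/28.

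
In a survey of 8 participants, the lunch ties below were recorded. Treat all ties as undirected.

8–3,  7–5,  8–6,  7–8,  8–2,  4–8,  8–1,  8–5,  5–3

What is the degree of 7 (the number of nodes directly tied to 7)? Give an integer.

7 is directly tied to 5 and 8. That is 2 neighbors, so the degree of 7 is 2.

2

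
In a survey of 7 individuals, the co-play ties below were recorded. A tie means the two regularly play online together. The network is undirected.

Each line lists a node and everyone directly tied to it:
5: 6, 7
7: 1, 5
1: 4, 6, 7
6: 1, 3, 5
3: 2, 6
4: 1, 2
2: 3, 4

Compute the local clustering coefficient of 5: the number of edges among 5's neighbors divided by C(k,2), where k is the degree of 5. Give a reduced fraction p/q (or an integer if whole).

0

5's neighbors: 6 and 7 (k = 2).
Possible neighbor pairs: C(2,2) = 1. Edges among them: none → e = 0.
Clustering(5) = 0/1.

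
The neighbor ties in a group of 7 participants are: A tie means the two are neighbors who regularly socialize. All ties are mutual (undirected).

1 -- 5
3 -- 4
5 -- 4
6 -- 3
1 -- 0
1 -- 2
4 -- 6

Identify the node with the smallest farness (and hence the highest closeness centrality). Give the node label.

5

Farness (sum of distances to all others) for each node — 0:16, 1:11, 2:16, 3:15, 4:11, 5:10, 6:15.
The smallest farness is 10, for 5, so 5 has the highest closeness.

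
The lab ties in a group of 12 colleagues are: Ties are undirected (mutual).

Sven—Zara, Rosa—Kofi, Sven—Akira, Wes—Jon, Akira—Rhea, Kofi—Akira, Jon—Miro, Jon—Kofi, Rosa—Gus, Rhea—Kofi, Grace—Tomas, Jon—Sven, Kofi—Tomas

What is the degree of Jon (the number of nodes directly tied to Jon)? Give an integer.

4

Jon is directly tied to Kofi, Miro, Sven, and Wes. That is 4 neighbors, so the degree of Jon is 4.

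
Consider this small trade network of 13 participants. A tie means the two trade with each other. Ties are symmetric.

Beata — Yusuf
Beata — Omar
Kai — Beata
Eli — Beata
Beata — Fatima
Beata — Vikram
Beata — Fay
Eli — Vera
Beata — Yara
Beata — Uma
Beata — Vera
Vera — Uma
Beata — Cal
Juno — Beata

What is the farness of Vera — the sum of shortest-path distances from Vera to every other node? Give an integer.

Distances from Vera: Beata:1, Cal:2, Eli:1, Fatima:2, Fay:2, Juno:2, Kai:2, Omar:2, Uma:1, Vikram:2, Yara:2, Yusuf:2.
Sum = 1 + 2 + 1 + 2 + 2 + 2 + 2 + 2 + 1 + 2 + 2 + 2 = 21.

21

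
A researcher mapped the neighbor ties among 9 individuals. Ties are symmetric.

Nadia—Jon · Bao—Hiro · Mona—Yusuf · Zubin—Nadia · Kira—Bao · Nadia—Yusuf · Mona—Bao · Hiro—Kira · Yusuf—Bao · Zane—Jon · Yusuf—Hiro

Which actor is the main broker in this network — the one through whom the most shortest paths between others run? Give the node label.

Nadia

Unnormalized betweenness of each node: Bao:4, Hiro:5/2, Jon:7, Kira:0, Mona:0, Nadia:17, Yusuf:33/2, Zane:0, Zubin:0.
Nadia has the largest value, 17, making it the main broker — the node through which the most shortest paths run.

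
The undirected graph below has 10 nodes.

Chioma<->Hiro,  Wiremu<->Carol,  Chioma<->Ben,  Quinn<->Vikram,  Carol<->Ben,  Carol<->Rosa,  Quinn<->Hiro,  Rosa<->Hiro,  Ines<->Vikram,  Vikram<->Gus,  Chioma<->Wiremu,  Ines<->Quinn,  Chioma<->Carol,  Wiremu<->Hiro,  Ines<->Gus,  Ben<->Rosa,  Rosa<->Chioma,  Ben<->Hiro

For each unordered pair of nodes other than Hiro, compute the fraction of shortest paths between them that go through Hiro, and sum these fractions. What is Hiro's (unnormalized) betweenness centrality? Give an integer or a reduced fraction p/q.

Pairs whose geodesics pass through Hiro — Gus–Wiremu: 2/2; Gus–Carol: 8/8; Gus–Ben: 2/2; Gus–Chioma: 2/2; Gus–Rosa: 2/2; Ines–Wiremu: 1; Ines–Carol: 4/4; Ines–Ben: 1; Ines–Chioma: 1; Ines–Rosa: 1; Vikram–Wiremu: 1; Vikram–Carol: 4/4; Vikram–Ben: 1; Vikram–Chioma: 1 … (+8 more pairs).
All other pairs contribute 0.
Summing the contributions gives betweenness(Hiro) = 62/3.

62/3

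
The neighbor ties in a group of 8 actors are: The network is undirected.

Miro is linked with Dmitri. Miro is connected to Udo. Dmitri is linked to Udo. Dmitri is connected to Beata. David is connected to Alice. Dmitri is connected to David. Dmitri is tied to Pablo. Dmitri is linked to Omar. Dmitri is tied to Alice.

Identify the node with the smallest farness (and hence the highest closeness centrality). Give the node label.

Farness (sum of distances to all others) for each node — Alice:12, Beata:13, David:12, Dmitri:7, Miro:12, Omar:13, Pablo:13, Udo:12.
The smallest farness is 7, for Dmitri, so Dmitri has the highest closeness.

Dmitri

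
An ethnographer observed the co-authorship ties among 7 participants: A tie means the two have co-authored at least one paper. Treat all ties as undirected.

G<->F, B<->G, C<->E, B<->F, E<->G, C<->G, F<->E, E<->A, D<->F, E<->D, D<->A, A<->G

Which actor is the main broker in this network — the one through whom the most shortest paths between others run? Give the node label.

G

Unnormalized betweenness of each node: A:1/3, B:0, C:0, D:1/3, E:8/3, F:11/6, G:23/6.
G has the largest value, 23/6, making it the main broker — the node through which the most shortest paths run.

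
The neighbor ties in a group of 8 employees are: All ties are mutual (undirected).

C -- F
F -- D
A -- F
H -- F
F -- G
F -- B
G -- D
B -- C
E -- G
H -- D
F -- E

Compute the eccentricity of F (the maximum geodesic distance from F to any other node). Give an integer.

Distances from F: A:1, B:1, C:1, D:1, E:1, G:1, H:1.
The largest is 1 (to A, H, B, C, E, G, and D), so the eccentricity of F is 1.

1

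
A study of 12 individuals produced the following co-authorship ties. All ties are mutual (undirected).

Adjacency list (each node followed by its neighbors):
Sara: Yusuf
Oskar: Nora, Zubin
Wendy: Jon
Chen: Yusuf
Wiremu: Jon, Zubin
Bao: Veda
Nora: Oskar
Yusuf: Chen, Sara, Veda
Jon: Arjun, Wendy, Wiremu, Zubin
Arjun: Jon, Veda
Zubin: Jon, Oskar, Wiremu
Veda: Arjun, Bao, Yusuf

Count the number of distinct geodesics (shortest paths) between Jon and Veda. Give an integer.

1

The shortest distance is 2, and the only length-2 path is Jon–Arjun–Veda. So there is exactly 1 shortest path.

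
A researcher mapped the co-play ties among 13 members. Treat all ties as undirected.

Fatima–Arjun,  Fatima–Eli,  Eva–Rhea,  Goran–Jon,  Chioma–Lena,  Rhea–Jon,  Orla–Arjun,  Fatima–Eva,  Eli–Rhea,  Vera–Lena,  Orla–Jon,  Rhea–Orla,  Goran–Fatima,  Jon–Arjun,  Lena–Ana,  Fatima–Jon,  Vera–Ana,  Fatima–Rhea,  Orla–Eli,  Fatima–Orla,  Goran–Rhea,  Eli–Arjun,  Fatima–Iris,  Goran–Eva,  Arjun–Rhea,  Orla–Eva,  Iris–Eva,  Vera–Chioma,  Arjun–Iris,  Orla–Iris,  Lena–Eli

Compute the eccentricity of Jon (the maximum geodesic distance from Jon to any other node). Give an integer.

4

Distances from Jon: Ana:4, Arjun:1, Chioma:4, Eli:2, Eva:2, Fatima:1, Goran:1, Iris:2, Lena:3, Orla:1, Rhea:1, Vera:4.
The largest is 4 (to Chioma, Ana, and Vera), so the eccentricity of Jon is 4.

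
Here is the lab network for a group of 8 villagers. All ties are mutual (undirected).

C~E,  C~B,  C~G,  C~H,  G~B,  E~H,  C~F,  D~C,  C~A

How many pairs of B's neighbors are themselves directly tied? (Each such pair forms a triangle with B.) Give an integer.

B's neighbors: C and G.
Neighbor pairs that are themselves tied: B–C–G. Each forms one triangle with B, for 1 in total.

1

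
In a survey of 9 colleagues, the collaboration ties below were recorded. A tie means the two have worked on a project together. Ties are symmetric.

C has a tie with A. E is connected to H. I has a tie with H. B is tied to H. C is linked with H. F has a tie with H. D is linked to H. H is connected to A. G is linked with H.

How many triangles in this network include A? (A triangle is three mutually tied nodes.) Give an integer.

A's neighbors: C and H.
Neighbor pairs that are themselves tied: A–C–H. Each forms one triangle with A, for 1 in total.

1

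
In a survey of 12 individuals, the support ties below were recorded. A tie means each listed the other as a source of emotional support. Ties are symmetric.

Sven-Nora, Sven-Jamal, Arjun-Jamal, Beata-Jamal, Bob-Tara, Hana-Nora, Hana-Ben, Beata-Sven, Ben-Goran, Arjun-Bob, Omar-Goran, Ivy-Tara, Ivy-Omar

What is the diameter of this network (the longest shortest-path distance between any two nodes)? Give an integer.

Eccentricity of each node (its greatest distance to any other): Arjun:5, Beata:6, Ben:5, Bob:5, Goran:5, Hana:5, Ivy:5, Jamal:5, Nora:5, Omar:6, Sven:5, Tara:5.
The maximum eccentricity is 6, realized for instance by the pair Omar–Beata via Omar – Goran – Ben – Hana – Nora – Sven – Beata. So the diameter is 6.

6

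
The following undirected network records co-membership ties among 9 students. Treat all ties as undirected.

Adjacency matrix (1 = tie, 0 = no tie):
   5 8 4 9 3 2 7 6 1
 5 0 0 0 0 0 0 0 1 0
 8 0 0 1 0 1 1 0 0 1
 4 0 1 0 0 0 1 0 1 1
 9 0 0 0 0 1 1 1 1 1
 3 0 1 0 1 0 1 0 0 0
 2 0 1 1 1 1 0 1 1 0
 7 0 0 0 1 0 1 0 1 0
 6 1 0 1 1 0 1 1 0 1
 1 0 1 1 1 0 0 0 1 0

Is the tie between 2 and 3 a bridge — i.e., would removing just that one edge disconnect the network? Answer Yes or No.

No

Even without that edge, 2 still reaches 3 via 2 – 8 – 3, so the network stays connected. Not a bridge.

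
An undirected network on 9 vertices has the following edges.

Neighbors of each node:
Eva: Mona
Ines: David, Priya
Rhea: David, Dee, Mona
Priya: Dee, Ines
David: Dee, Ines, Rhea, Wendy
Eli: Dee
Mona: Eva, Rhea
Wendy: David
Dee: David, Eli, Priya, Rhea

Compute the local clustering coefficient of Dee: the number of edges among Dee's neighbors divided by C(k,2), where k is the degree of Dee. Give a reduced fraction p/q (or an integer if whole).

1/6

Dee's neighbors: David, Eli, Priya, and Rhea (k = 4).
Possible neighbor pairs: C(4,2) = 6. Edges among them: David–Rhea → e = 1.
Clustering(Dee) = 1/6.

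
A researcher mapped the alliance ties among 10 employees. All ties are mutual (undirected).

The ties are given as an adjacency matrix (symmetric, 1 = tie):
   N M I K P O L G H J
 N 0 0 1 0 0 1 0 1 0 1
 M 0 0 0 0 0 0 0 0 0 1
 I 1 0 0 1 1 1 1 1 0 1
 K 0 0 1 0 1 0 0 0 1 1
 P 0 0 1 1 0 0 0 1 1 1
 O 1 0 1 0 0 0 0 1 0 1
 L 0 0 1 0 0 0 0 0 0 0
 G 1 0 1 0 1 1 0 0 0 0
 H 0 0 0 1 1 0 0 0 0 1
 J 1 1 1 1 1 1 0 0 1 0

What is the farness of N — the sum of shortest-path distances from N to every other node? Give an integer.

14

Distances from N: G:1, H:2, I:1, J:1, K:2, L:2, M:2, O:1, P:2.
Sum = 1 + 2 + 1 + 1 + 2 + 2 + 2 + 1 + 2 = 14.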